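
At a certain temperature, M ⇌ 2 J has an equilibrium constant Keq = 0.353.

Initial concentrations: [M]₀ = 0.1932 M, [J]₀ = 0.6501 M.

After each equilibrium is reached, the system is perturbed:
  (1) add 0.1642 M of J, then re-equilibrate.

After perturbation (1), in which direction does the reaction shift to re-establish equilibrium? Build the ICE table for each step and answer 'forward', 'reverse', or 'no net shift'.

Direction: reverse

Q₀ = 2.188 vs Keq = 0.353 ⇒ Q>K, reverse
Step 1:
                  M         J
  I          0.1932    0.6501
  C          0.1508   -0.3016
  E           0.344    0.3485
  solve Keq expr → x = -0.1508; check Q = 0.353
Then add 0.1642 M of J.
Step 2:
                  M         J
  I           0.344    0.5127
  C          0.0661   -0.1322
  E          0.4101    0.3805
  solve Keq expr → x = -0.0661; check Q = 0.353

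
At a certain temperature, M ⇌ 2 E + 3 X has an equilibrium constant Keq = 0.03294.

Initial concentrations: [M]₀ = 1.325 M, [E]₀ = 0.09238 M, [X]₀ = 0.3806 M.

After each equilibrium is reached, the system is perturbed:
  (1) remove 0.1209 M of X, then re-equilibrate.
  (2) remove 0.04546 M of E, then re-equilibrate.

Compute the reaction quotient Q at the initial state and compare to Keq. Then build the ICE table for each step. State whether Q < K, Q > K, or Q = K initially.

Q₀ = 3.5510e-04; Q < K (proceeds forward)

Q₀ = 3.5510e-04 vs Keq = 0.03294 ⇒ Q<K, forward
Step 1:
                  M         E         X
  init        1.325   0.09238    0.3806
  Δ         -0.1152    0.2303    0.3455
  eq           1.21    0.3227    0.7261
  solve Keq expr → x = 0.1152; check Q = 0.03294
Then remove 0.1209 M of X.
Step 2:
                  M         E         X
  init         1.21    0.3227    0.6052
  Δ        -0.02049   0.04098   0.06147
  eq          1.189    0.3637    0.6666
  solve Keq expr → x = 0.02049; check Q = 0.03294
Then remove 0.04546 M of E.
Step 3:
                  M         E         X
  init        1.189    0.3182    0.6666
  Δ        -0.01018   0.02036   0.03055
  eq          1.179    0.3386    0.6972
  solve Keq expr → x = 0.01018; check Q = 0.03294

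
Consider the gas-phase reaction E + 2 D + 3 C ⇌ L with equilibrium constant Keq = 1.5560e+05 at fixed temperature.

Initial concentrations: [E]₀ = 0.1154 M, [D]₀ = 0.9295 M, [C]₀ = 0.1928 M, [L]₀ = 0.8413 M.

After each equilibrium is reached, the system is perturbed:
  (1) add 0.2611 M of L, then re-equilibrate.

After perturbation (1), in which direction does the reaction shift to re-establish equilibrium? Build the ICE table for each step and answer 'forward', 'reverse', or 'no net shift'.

Direction: reverse

Q₀ = 1177 vs Keq = 1.5560e+05 ⇒ Q<K, forward
Step 1:
                    E           D           C           L
  Initial      0.1154      0.9295      0.1928      0.8413
  Change     -0.04776    -0.09552     -0.1433     0.04776
  Equil       0.06764       0.834     0.04952      0.8891
  solve Keq expr → x = 0.04776; check Q = 1.5560e+05
Then add 0.2611 M of L.
Step 2:
                    E           D           C           L
  Initial     0.06764       0.834     0.04952        1.15
  Change      0.00132    0.002639    0.003959    -0.00132
  Equil       0.06896      0.8366     0.05348       1.149
  solve Keq expr → x = -0.00132; check Q = 1.5560e+05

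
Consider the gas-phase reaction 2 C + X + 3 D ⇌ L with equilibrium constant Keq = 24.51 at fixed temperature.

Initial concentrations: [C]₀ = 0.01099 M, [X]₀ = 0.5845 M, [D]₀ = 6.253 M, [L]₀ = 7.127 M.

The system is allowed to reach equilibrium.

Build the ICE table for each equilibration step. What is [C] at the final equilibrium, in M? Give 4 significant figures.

[C]_eq = 0.04391 M

Q₀ = 412.9 vs Keq = 24.51 ⇒ Q>K, reverse
Step 1:
                    C           X           D           L
  init        0.01099      0.5845       6.253       7.127
  Δ           0.03292     0.01646     0.04939    -0.01646
  eq          0.04391       0.601       6.302       7.111
  solve Keq expr → x = -0.01646; check Q = 24.51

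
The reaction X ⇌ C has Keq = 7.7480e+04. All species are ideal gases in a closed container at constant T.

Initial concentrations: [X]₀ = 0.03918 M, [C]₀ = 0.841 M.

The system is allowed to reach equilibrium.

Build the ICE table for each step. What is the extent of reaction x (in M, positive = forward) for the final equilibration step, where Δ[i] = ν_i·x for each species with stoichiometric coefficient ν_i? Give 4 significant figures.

Q₀ = 21.47 vs Keq = 7.7480e+04 ⇒ Q<K, forward
Step 1:
                  X         C
  I         0.03918     0.841
  C        -0.03917   0.03917
  E       1.1360e-05    0.8802
  solve Keq expr → x = 0.03917; check Q = 7.7480e+04

x = 0.03917 M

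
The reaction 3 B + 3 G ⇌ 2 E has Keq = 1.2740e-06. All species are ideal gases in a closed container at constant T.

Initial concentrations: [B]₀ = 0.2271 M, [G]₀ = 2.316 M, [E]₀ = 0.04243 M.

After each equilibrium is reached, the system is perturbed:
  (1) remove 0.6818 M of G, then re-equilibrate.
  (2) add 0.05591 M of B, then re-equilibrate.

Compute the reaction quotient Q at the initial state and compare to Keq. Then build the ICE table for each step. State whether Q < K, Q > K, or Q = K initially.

Q₀ = 0.01237 vs Keq = 1.2740e-06 ⇒ Q>K, reverse
Step 1:
                   B          G          E
  init        0.2271      2.316    0.04243
  Δ          0.06268    0.06268   -0.04178
  eq          0.2898      2.379 6.4592e-04
  solve Keq expr → x = -0.02089; check Q = 1.2740e-06
Then remove 0.6818 M of G.
Step 2:
                   B          G          E
  init        0.2898      1.697 6.4592e-04
  Δ       3.8375e-04 3.8375e-04 -2.5584e-04
  eq          0.2902      1.697 3.9009e-04
  solve Keq expr → x = -1.2792e-04; check Q = 1.2740e-06
Then add 0.05591 M of B.
Step 3:
                   B          G          E
  init        0.3461      1.697 3.9009e-04
  Δ       -1.7632e-04 -1.7632e-04 1.1755e-04
  eq          0.3459      1.697 5.0764e-04
  solve Keq expr → x = 5.8774e-05; check Q = 1.2740e-06

Q₀ = 0.01237; Q > K (proceeds reverse)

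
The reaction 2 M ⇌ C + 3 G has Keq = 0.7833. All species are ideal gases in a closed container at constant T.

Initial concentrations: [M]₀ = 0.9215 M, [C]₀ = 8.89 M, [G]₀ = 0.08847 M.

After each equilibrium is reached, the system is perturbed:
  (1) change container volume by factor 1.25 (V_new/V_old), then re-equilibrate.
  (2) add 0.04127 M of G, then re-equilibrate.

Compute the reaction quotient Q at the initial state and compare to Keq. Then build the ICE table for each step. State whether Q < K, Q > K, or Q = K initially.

Q₀ = 0.007249; Q < K (proceeds forward)

Q₀ = 0.007249 vs Keq = 0.7833 ⇒ Q<K, forward
Step 1:
                    M           C           G
  init         0.9215        8.89     0.08847
  Δ           -0.1826     0.09132       0.274
  eq           0.7389       8.981      0.3624
  solve Keq expr → x = 0.09132; check Q = 0.7833
Then change container volume by factor 1.25 (V_new/V_old).
Step 2:
                    M           C           G
  init         0.5911       7.185        0.29
  Δ          -0.02461     0.01231     0.03692
  eq           0.5665       7.197      0.3269
  solve Keq expr → x = 0.01231; check Q = 0.7833
Then add 0.04127 M of G.
Step 3:
                    M           C           G
  init         0.5665       7.197      0.3681
  Δ           0.02184    -0.01092    -0.03275
  eq           0.5883       7.186      0.3354
  solve Keq expr → x = -0.01092; check Q = 0.7833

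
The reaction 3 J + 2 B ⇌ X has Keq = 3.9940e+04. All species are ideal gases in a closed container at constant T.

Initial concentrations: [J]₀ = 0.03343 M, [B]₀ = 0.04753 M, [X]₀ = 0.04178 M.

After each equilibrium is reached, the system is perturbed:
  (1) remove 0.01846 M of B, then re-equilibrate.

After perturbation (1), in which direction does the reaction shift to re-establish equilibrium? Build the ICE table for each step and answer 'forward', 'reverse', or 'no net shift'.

Direction: reverse

Q₀ = 4.9502e+05 vs Keq = 3.9940e+04 ⇒ Q>K, reverse
Step 1:
                   J          B          X
  init       0.03343    0.04753    0.04178
  Δ          0.02523    0.01682  -0.008408
  eq         0.05866    0.06435    0.03337
  solve Keq expr → x = -0.008408; check Q = 3.9940e+04
Then remove 0.01846 M of B.
Step 2:
                   J          B          X
  init       0.05866    0.04589    0.03337
  Δ         0.007871   0.005248  -0.002624
  eq         0.06653    0.05113    0.03075
  solve Keq expr → x = -0.002624; check Q = 3.9940e+04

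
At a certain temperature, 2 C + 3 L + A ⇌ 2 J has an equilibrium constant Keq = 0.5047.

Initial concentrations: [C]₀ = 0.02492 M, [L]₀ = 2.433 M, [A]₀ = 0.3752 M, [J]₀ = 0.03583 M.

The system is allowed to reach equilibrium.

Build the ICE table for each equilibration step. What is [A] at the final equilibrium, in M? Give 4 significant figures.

Q₀ = 0.3826 vs Keq = 0.5047 ⇒ Q<K, forward
Step 1:
                  C         L         A         J
  I         0.02492     2.433    0.3752   0.03583
  C       -0.001963 -0.002945 -9.8162e-04  0.001963
  E         0.02296      2.43    0.3742   0.03779
  solve Keq expr → x = 9.8162e-04; check Q = 0.5047

[A]_eq = 0.3742 M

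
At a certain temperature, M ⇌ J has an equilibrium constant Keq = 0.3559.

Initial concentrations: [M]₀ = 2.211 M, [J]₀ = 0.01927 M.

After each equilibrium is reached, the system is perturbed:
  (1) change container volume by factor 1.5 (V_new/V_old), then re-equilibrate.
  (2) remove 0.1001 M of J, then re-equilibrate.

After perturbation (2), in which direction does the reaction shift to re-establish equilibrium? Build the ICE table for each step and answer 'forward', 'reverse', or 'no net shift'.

Direction: forward

Q₀ = 0.008716 vs Keq = 0.3559 ⇒ Q<K, forward
Step 1:
                   M          J
  I            2.211    0.01927
  C          -0.5661     0.5661
  E            1.645     0.5854
  solve Keq expr → x = 0.5661; check Q = 0.3559
Then change container volume by factor 1.5 (V_new/V_old).
Step 2:
                   M          J
  I            1.097     0.3903
  C                0          0
  E            1.097     0.3903
  solve Keq expr → x = 0; check Q = 0.3559
Then remove 0.1001 M of J.
Step 3:
                   M          J
  I            1.097     0.2902
  C         -0.07383    0.07383
  E            1.023      0.364
  solve Keq expr → x = 0.07383; check Q = 0.3559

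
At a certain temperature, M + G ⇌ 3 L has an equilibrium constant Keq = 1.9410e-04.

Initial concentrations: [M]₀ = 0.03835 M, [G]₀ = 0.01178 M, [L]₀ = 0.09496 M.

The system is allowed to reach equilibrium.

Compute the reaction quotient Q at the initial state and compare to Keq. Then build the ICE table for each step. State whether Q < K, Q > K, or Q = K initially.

Q₀ = 1.895 vs Keq = 1.9410e-04 ⇒ Q>K, reverse
Step 1:
                   M          G          L
  Initial    0.03835    0.01178    0.09496
  Change     0.02895    0.02895   -0.08686
  Equil       0.0673    0.04073   0.008103
  solve Keq expr → x = -0.02895; check Q = 1.9410e-04

Q₀ = 1.895; Q > K (proceeds reverse)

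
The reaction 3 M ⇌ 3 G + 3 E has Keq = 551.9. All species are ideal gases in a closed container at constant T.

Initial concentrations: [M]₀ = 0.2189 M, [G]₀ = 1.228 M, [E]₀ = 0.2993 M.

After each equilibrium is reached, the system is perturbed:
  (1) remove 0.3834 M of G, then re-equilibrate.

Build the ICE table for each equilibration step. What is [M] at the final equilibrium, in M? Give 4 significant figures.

Q₀ = 4.733 vs Keq = 551.9 ⇒ Q<K, forward
Step 1:
                   M          G          E
  I           0.2189      1.228     0.2993
  C          -0.1446     0.1446     0.1446
  E          0.07428      1.373     0.4439
  solve Keq expr → x = 0.04821; check Q = 551.9
Then remove 0.3834 M of G.
Step 2:
                   M          G          E
  I          0.07428     0.9892     0.4439
  C         -0.01763    0.01763    0.01763
  E          0.05665      1.007     0.4615
  solve Keq expr → x = 0.005877; check Q = 551.9

[M]_eq = 0.05665 M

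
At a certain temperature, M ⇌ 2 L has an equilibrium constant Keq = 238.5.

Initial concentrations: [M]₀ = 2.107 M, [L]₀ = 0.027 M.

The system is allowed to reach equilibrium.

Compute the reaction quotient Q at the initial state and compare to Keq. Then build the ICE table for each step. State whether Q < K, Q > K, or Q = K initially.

Q₀ = 3.4599e-04 vs Keq = 238.5 ⇒ Q<K, forward
Step 1:
                    M           L
  init          2.107       0.027
  Δ            -2.037       4.073
  eq          0.07048         4.1
  solve Keq expr → x = 2.037; check Q = 238.5

Q₀ = 3.4599e-04; Q < K (proceeds forward)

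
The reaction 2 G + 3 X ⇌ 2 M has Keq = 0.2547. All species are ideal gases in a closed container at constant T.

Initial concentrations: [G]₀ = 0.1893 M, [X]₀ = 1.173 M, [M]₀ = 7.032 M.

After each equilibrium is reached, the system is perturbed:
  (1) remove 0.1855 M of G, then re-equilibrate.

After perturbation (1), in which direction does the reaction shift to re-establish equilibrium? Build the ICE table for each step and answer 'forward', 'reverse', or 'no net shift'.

Direction: reverse

Q₀ = 855 vs Keq = 0.2547 ⇒ Q>K, reverse
Step 1:
                   G          X          M
  init        0.1893      1.173      7.032
  Δ            1.517      2.276     -1.517
  eq           1.706      3.449      5.515
  solve Keq expr → x = -0.7585; check Q = 0.2547
Then remove 0.1855 M of G.
Step 2:
                   G          X          M
  init         1.521      3.449      5.515
  Δ          0.07854     0.1178   -0.07854
  eq           1.599      3.566      5.436
  solve Keq expr → x = -0.03927; check Q = 0.2547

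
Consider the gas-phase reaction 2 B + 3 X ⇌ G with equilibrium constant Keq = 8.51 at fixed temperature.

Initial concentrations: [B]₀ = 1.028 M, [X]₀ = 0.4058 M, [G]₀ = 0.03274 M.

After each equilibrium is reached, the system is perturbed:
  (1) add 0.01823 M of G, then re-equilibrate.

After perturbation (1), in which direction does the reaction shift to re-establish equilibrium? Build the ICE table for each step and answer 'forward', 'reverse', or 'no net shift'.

Q₀ = 0.4636 vs Keq = 8.51 ⇒ Q<K, forward
Step 1:
                  B         X         G
  I           1.028    0.4058   0.03274
  C         -0.1149   -0.1724   0.05747
  E          0.9131    0.2334   0.09021
  solve Keq expr → x = 0.05747; check Q = 8.51
Then add 0.01823 M of G.
Step 2:
                  B         X         G
  I          0.9131    0.2334    0.1084
  C        0.007156   0.01073 -0.003578
  E          0.9202    0.2441    0.1049
  solve Keq expr → x = -0.003578; check Q = 8.51

Direction: reverse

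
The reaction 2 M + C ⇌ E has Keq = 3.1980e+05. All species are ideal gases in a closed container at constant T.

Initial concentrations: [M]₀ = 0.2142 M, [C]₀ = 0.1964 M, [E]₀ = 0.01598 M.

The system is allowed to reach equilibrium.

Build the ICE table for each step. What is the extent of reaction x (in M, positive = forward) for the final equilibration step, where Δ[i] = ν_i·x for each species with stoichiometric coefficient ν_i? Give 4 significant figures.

Q₀ = 1.773 vs Keq = 3.1980e+05 ⇒ Q<K, forward
Step 1:
                  M         C         E
  init       0.2142    0.1964   0.01598
  Δ         -0.2121   -0.1061    0.1061
  eq       0.002056   0.09033    0.1221
  solve Keq expr → x = 0.1061; check Q = 3.1980e+05

x = 0.1061 M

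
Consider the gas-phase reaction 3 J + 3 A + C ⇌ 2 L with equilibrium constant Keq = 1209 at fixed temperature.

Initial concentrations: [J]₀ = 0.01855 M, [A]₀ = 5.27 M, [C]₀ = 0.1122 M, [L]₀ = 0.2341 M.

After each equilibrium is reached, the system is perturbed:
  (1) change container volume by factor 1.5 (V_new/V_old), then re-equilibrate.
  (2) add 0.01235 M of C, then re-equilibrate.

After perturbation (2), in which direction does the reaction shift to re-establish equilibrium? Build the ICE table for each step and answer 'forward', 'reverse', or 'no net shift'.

Direction: forward

Q₀ = 522.8 vs Keq = 1209 ⇒ Q<K, forward
Step 1:
                   J          A          C          L
  Initial    0.01855       5.27     0.1122     0.2341
  Change   -0.004334  -0.004334  -0.001445    0.00289
  Equil      0.01422      5.266     0.1108      0.237
  solve Keq expr → x = 0.001445; check Q = 1209
Then change container volume by factor 1.5 (V_new/V_old).
Step 2:
                   J          A          C          L
  Initial   0.009477       3.51    0.07384      0.158
  Change    0.008438   0.008438   0.002813  -0.005625
  Equil      0.01791      3.519    0.07665     0.1524
  solve Keq expr → x = -0.002813; check Q = 1209
Then add 0.01235 M of C.
Step 3:
                   J          A          C          L
  Initial    0.01791      3.519      0.089     0.1524
  Change  -8.0883e-04 -8.0883e-04 -2.6961e-04 5.3922e-04
  Equil      0.01711      3.518    0.08873     0.1529
  solve Keq expr → x = 2.6961e-04; check Q = 1209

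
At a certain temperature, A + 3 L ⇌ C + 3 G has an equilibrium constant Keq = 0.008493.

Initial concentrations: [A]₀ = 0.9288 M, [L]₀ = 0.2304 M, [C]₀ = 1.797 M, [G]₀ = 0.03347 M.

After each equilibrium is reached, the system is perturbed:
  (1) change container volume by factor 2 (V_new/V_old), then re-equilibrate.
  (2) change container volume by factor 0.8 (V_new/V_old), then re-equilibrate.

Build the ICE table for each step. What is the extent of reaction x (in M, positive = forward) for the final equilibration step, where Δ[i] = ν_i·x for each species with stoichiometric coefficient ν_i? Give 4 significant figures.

Q₀ = 0.005931 vs Keq = 0.008493 ⇒ Q<K, forward
Step 1:
                  A         L         C         G
  Initial    0.9288    0.2304     1.797   0.03347
  Change  -0.001212 -0.003635  0.001212  0.003635
  Equil      0.9276    0.2268     1.798   0.03711
  solve Keq expr → x = 0.001212; check Q = 0.008493
Then change container volume by factor 2 (V_new/V_old).
Step 2:
                  A         L         C         G
  Initial    0.4638    0.1134    0.8991   0.01855
  Change          0         0         0         0
  Equil      0.4638    0.1134    0.8991   0.01855
  solve Keq expr → x = 0; check Q = 0.008493
Then change container volume by factor 0.8 (V_new/V_old).
Step 3:
                  A         L         C         G
  Initial    0.5797    0.1417     1.124   0.02319
  Change          0         0         0         0
  Equil      0.5797    0.1417     1.124   0.02319
  solve Keq expr → x = 0; check Q = 0.008493

x = 0 M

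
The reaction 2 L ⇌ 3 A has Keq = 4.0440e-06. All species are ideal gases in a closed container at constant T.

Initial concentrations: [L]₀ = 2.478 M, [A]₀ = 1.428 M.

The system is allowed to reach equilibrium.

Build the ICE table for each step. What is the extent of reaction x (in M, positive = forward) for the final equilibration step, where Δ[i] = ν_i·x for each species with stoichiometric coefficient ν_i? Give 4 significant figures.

x = -0.464 M

Q₀ = 0.4742 vs Keq = 4.0440e-06 ⇒ Q>K, reverse
Step 1:
                  L         A
  Initial     2.478     1.428
  Change      0.928    -1.392
  Equil       3.406   0.03607
  solve Keq expr → x = -0.464; check Q = 4.0440e-06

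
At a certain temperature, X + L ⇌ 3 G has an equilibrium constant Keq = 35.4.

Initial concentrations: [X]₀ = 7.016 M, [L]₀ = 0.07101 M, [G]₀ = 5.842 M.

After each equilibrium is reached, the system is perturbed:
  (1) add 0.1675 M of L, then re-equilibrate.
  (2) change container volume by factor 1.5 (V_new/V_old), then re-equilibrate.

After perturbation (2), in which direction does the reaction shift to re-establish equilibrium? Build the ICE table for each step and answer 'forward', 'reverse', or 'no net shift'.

Direction: forward

Q₀ = 400.2 vs Keq = 35.4 ⇒ Q>K, reverse
Step 1:
                  X         L         G
  init        7.016   0.07101     5.842
  Δ          0.3505    0.3505    -1.052
  eq          7.367    0.4215      4.79
  solve Keq expr → x = -0.3505; check Q = 35.4
Then add 0.1675 M of L.
Step 2:
                  X         L         G
  init        7.367     0.589      4.79
  Δ        -0.08795  -0.08795    0.2639
  eq          7.279    0.5011     5.054
  solve Keq expr → x = 0.08795; check Q = 35.4
Then change container volume by factor 1.5 (V_new/V_old).
Step 3:
                  X         L         G
  init        4.852    0.3341     3.369
  Δ        -0.06606  -0.06606    0.1982
  eq          4.786     0.268     3.568
  solve Keq expr → x = 0.06606; check Q = 35.4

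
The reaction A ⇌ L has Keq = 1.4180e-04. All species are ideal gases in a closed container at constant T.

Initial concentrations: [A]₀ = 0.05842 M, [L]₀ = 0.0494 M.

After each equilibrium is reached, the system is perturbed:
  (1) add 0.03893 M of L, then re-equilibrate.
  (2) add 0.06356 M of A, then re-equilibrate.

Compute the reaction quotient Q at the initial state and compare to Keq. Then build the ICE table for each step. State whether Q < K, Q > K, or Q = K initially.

Q₀ = 0.8456 vs Keq = 1.4180e-04 ⇒ Q>K, reverse
Step 1:
                   A          L
  init       0.05842     0.0494
  Δ          0.04938   -0.04938
  eq          0.1078 1.5287e-05
  solve Keq expr → x = -0.04938; check Q = 1.4180e-04
Then add 0.03893 M of L.
Step 2:
                   A          L
  init        0.1078    0.03895
  Δ          0.03892   -0.03892
  eq          0.1467 2.0806e-05
  solve Keq expr → x = -0.03892; check Q = 1.4180e-04
Then add 0.06356 M of A.
Step 3:
                   A          L
  init        0.2103 2.0806e-05
  Δ       -9.0115e-06 9.0115e-06
  eq          0.2103 2.9818e-05
  solve Keq expr → x = 9.0115e-06; check Q = 1.4180e-04

Q₀ = 0.8456; Q > K (proceeds reverse)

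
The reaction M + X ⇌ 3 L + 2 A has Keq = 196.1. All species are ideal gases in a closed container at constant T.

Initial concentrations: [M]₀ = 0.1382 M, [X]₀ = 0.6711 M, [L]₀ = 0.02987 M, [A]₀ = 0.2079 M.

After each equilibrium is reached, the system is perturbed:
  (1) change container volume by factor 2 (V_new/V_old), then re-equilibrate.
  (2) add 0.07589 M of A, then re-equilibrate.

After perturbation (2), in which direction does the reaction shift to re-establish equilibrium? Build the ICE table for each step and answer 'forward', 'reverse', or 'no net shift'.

Q₀ = 1.2420e-05 vs Keq = 196.1 ⇒ Q<K, forward
Step 1:
                  M         X         L         A
  Initial    0.1382    0.6711   0.02987    0.2079
  Change     -0.138    -0.138     0.414     0.276
  Equil   1.9591e-04    0.5331    0.4439    0.4839
  solve Keq expr → x = 0.138; check Q = 196.1
Then change container volume by factor 2 (V_new/V_old).
Step 2:
                  M         X         L         A
  Initial 9.7953e-05    0.2665    0.2219     0.242
  Change  -8.5645e-05 -8.5645e-05 2.5693e-04 1.7129e-04
  Equil   1.2308e-05    0.2665    0.2222    0.2421
  solve Keq expr → x = 8.5645e-05; check Q = 196.1
Then add 0.07589 M of A.
Step 3:
                  M         X         L         A
  Initial 1.2308e-05    0.2665    0.2222     0.318
  Change  8.9139e-06 8.9139e-06 -2.6742e-05 -1.7828e-05
  Equil   2.1222e-05    0.2665    0.2222     0.318
  solve Keq expr → x = -8.9139e-06; check Q = 196.1

Direction: reverse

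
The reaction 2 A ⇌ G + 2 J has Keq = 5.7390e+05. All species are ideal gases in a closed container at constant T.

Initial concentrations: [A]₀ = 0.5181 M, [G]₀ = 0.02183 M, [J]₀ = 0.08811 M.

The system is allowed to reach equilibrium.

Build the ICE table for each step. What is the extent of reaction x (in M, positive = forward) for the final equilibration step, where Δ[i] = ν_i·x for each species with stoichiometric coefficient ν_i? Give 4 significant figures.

x = 0.2588 M

Q₀ = 6.3136e-04 vs Keq = 5.7390e+05 ⇒ Q<K, forward
Step 1:
                   A          G          J
  init        0.5181    0.02183    0.08811
  Δ          -0.5177     0.2588     0.5177
  eq      4.2364e-04     0.2807     0.6058
  solve Keq expr → x = 0.2588; check Q = 5.7390e+05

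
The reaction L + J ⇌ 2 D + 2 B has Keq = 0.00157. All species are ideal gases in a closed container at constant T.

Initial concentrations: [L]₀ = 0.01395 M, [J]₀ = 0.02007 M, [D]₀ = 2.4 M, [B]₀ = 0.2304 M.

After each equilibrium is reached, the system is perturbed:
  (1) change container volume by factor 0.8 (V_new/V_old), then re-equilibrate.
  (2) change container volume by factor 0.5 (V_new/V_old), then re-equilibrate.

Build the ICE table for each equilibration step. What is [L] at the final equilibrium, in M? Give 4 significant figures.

[L]_eq = 0.3217 M

Q₀ = 1092 vs Keq = 0.00157 ⇒ Q>K, reverse
Step 1:
                  L         J         D         B
  init      0.01395   0.02007       2.4    0.2304
  Δ           0.114     0.114    -0.228    -0.228
  eq          0.128    0.1341     2.172  0.002389
  solve Keq expr → x = -0.114; check Q = 0.00157
Then change container volume by factor 0.8 (V_new/V_old).
Step 2:
                  L         J         D         B
  init       0.1599    0.1676     2.715  0.002987
  Δ       2.9626e-04 2.9626e-04 -5.9251e-04 -5.9251e-04
  eq         0.1602    0.1679     2.714  0.002394
  solve Keq expr → x = -2.9626e-04; check Q = 0.00157
Then change container volume by factor 0.5 (V_new/V_old).
Step 3:
                  L         J         D         B
  init       0.3205    0.3358     5.429  0.004789
  Δ        0.001192  0.001192 -0.002385 -0.002385
  eq         0.3217     0.337     5.426  0.002404
  solve Keq expr → x = -0.001192; check Q = 0.00157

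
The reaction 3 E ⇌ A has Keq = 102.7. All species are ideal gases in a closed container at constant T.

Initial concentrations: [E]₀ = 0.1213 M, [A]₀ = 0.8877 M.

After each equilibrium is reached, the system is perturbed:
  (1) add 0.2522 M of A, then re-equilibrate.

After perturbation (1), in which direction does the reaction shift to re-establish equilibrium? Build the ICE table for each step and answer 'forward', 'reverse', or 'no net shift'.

Direction: reverse

Q₀ = 497.4 vs Keq = 102.7 ⇒ Q>K, reverse
Step 1:
                  E         A
  init       0.1213    0.8877
  Δ          0.0818  -0.02727
  eq         0.2031    0.8604
  solve Keq expr → x = -0.02727; check Q = 102.7
Then add 0.2522 M of A.
Step 2:
                  E         A
  init       0.2031     1.113
  Δ         0.01778 -0.005925
  eq         0.2209     1.107
  solve Keq expr → x = -0.005925; check Q = 102.7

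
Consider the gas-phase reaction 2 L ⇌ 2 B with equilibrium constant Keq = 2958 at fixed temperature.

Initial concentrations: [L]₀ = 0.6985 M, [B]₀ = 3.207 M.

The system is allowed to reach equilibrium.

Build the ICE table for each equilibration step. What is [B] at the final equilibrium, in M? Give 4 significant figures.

[B]_eq = 3.835 M

Q₀ = 21.08 vs Keq = 2958 ⇒ Q<K, forward
Step 1:
                  L         B
  Initial    0.6985     3.207
  Change     -0.628     0.628
  Equil     0.07051     3.835
  solve Keq expr → x = 0.314; check Q = 2958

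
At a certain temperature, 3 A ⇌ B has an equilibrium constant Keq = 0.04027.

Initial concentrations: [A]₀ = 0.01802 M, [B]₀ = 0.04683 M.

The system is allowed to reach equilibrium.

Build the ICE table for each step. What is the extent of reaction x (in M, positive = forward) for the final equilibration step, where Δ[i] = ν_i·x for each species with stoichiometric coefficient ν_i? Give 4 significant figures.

Q₀ = 8003 vs Keq = 0.04027 ⇒ Q>K, reverse
Step 1:
                  A         B
  init      0.01802   0.04683
  Δ            0.14  -0.04667
  eq          0.158 1.5894e-04
  solve Keq expr → x = -0.04667; check Q = 0.04027

x = -0.04667 M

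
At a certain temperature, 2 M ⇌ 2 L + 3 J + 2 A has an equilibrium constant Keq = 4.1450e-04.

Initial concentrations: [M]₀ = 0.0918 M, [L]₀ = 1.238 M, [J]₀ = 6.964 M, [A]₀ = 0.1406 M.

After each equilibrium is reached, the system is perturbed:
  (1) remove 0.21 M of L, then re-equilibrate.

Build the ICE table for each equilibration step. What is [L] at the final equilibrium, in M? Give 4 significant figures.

Q₀ = 1214 vs Keq = 4.1450e-04 ⇒ Q>K, reverse
Step 1:
                    M           L           J           A
  init         0.0918       1.238       6.964      0.1406
  Δ            0.1404     -0.1404     -0.2105     -0.1404
  eq           0.2322       1.098       6.753  2.4535e-04
  solve Keq expr → x = -0.07018; check Q = 4.1450e-04
Then remove 0.21 M of L.
Step 2:
                    M           L           J           A
  init         0.2322      0.8876       6.753  2.4535e-04
  Δ       -5.7944e-05  5.7944e-05  8.6916e-05  5.7944e-05
  eq           0.2321      0.8877       6.754  3.0329e-04
  solve Keq expr → x = 2.8972e-05; check Q = 4.1450e-04

[L]_eq = 0.8877 M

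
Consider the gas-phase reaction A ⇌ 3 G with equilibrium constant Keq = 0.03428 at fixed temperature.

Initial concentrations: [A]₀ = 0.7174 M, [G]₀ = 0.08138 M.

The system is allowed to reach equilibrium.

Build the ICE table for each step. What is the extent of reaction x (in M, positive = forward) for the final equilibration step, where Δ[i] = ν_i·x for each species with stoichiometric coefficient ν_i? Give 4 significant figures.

x = 0.06671 M

Q₀ = 7.5126e-04 vs Keq = 0.03428 ⇒ Q<K, forward
Step 1:
                  A         G
  init       0.7174   0.08138
  Δ        -0.06671    0.2001
  eq         0.6507    0.2815
  solve Keq expr → x = 0.06671; check Q = 0.03428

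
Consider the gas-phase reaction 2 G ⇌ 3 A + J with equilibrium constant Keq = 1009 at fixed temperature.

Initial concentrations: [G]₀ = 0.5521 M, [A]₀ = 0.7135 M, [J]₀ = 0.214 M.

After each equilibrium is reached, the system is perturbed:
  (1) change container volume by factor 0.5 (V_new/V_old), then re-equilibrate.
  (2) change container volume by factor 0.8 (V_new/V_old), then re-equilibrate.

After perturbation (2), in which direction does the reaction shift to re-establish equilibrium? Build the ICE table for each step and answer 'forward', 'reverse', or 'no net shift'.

Direction: reverse

Q₀ = 0.255 vs Keq = 1009 ⇒ Q<K, forward
Step 1:
                  G         A         J
  I          0.5521    0.7135     0.214
  C         -0.5131    0.7696    0.2565
  E         0.03901     1.483    0.4705
  solve Keq expr → x = 0.2565; check Q = 1009
Then change container volume by factor 0.5 (V_new/V_old).
Step 2:
                  G         A         J
  I         0.07801     2.966    0.9411
  C         0.06742   -0.1011  -0.03371
  E          0.1454     2.865    0.9074
  solve Keq expr → x = -0.03371; check Q = 1009
Then change container volume by factor 0.8 (V_new/V_old).
Step 3:
                  G         A         J
  I          0.1818     3.581     1.134
  C         0.03815  -0.05723  -0.01908
  E          0.2199     3.524     1.115
  solve Keq expr → x = -0.01908; check Q = 1009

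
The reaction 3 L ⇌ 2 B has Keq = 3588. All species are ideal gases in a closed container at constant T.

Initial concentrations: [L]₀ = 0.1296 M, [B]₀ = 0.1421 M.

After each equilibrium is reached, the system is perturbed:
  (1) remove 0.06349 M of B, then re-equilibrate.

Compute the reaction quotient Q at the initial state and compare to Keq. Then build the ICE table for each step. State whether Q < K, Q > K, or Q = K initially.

Q₀ = 9.276 vs Keq = 3588 ⇒ Q<K, forward
Step 1:
                    L           B
  I            0.1296      0.1421
  C           -0.1063     0.07087
  E           0.02329       0.213
  solve Keq expr → x = 0.03544; check Q = 3588
Then remove 0.06349 M of B.
Step 2:
                    L           B
  I           0.02329      0.1495
  C         -0.004644    0.003096
  E           0.01865      0.1526
  solve Keq expr → x = 0.001548; check Q = 3588

Q₀ = 9.276; Q < K (proceeds forward)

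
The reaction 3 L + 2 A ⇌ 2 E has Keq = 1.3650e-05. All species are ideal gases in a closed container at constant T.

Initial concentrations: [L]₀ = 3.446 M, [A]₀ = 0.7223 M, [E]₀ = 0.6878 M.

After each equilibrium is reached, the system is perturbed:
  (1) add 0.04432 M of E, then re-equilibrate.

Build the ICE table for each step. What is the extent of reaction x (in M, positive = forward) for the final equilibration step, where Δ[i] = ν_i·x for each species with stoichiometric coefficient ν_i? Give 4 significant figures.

x = -0.02093 M

Q₀ = 0.02216 vs Keq = 1.3650e-05 ⇒ Q>K, reverse
Step 1:
                   L          A          E
  init         3.446     0.7223     0.6878
  Δ           0.9618     0.6412    -0.6412
  eq           4.408      1.363    0.04662
  solve Keq expr → x = -0.3206; check Q = 1.3650e-05
Then add 0.04432 M of E.
Step 2:
                   L          A          E
  init         4.408      1.363    0.09094
  Δ          0.06279    0.04186   -0.04186
  eq           4.471      1.405    0.04908
  solve Keq expr → x = -0.02093; check Q = 1.3650e-05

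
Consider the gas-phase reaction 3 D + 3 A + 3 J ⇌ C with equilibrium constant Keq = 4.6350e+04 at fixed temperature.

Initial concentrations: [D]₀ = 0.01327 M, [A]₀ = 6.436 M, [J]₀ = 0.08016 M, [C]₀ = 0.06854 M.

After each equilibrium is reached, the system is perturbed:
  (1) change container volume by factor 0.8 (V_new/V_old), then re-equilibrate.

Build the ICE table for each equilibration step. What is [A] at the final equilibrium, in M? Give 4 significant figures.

[A]_eq = 8.044 M

Q₀ = 2.1360e+05 vs Keq = 4.6350e+04 ⇒ Q>K, reverse
Step 1:
                  D         A         J         C
  Initial   0.01327     6.436   0.08016   0.06854
  Change    0.00683   0.00683   0.00683 -0.002277
  Equil      0.0201     6.443   0.08699   0.06626
  solve Keq expr → x = -0.002277; check Q = 4.6350e+04
Then change container volume by factor 0.8 (V_new/V_old).
Step 2:
                  D         A         J         C
  Initial   0.02512     8.054    0.1087   0.08283
  Change  -0.009697 -0.009697 -0.009697  0.003232
  Equil     0.01543     8.044   0.09904   0.08606
  solve Keq expr → x = 0.003232; check Q = 4.6350e+04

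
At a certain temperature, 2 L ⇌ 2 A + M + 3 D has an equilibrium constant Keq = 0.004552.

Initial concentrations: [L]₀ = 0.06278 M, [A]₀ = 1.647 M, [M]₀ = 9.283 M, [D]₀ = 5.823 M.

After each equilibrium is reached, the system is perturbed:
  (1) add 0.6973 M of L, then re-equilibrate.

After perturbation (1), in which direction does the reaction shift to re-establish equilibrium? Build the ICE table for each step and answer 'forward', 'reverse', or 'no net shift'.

Q₀ = 1.2615e+06 vs Keq = 0.004552 ⇒ Q>K, reverse
Step 1:
                   L          A          M          D
  I          0.06278      1.647      9.283      5.823
  C            1.641     -1.641    -0.8203     -2.461
  E            1.703   0.006408      8.463      3.362
  solve Keq expr → x = -0.8203; check Q = 0.004552
Then add 0.6973 M of L.
Step 2:
                   L          A          M          D
  I            2.401   0.006408      8.463      3.362
  C        -0.002597   0.002597   0.001299   0.003896
  E            2.398   0.009005      8.464      3.366
  solve Keq expr → x = 0.001299; check Q = 0.004552

Direction: forward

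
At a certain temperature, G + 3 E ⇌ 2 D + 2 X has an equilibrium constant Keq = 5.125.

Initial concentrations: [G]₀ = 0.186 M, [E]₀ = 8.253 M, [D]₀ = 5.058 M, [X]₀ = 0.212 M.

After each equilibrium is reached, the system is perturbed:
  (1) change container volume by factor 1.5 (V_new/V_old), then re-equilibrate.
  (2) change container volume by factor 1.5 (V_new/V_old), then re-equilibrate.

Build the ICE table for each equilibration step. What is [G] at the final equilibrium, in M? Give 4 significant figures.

[G]_eq = 0.001845 M

Q₀ = 0.011 vs Keq = 5.125 ⇒ Q<K, forward
Step 1:
                  G         E         D         X
  init        0.186     8.253     5.058     0.212
  Δ         -0.1818   -0.5455    0.3637    0.3637
  eq       0.004152     7.707     5.422    0.5757
  solve Keq expr → x = 0.1818; check Q = 5.125
Then change container volume by factor 1.5 (V_new/V_old).
Step 2:
                  G         E         D         X
  init     0.002768     5.138     3.614    0.3838
  Δ               0         0         0         0
  eq       0.002768     5.138     3.614    0.3838
  solve Keq expr → x = 0; check Q = 5.125
Then change container volume by factor 1.5 (V_new/V_old).
Step 3:
                  G         E         D         X
  init     0.001845     3.426      2.41    0.2559
  Δ               0         0         0         0
  eq       0.001845     3.426      2.41    0.2559
  solve Keq expr → x = 0; check Q = 5.125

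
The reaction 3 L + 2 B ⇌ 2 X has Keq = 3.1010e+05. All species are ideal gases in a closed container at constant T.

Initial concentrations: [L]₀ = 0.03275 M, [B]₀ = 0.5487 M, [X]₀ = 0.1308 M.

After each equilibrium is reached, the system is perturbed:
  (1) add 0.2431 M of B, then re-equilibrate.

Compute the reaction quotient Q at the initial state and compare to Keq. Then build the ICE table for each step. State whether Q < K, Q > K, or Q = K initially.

Q₀ = 1618; Q < K (proceeds forward)

Q₀ = 1618 vs Keq = 3.1010e+05 ⇒ Q<K, forward
Step 1:
                   L          B          X
  Initial    0.03275     0.5487     0.1308
  Change    -0.02643   -0.01762    0.01762
  Equil     0.006315     0.5311     0.1484
  solve Keq expr → x = 0.008812; check Q = 3.1010e+05
Then add 0.2431 M of B.
Step 2:
                   L          B          X
  Initial   0.006315     0.7742     0.1484
  Change   -0.001379 -9.1932e-04 9.1932e-04
  Equil     0.004936     0.7733     0.1493
  solve Keq expr → x = 4.5966e-04; check Q = 3.1010e+05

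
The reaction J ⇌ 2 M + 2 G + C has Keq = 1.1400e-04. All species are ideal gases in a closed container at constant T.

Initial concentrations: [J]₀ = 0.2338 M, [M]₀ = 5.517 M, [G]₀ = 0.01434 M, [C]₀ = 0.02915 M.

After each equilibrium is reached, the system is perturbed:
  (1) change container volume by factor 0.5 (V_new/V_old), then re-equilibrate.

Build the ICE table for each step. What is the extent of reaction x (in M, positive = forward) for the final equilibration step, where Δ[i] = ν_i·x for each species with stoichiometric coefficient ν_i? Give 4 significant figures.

Q₀ = 7.8037e-04 vs Keq = 1.1400e-04 ⇒ Q>K, reverse
Step 1:
                    J           M           G           C
  init         0.2338       5.517     0.01434     0.02915
  Δ          0.004178   -0.008357   -0.008357   -0.004178
  eq            0.238       5.509    0.005983     0.02497
  solve Keq expr → x = -0.004178; check Q = 1.1400e-04
Then change container volume by factor 0.5 (V_new/V_old).
Step 2:
                    J           M           G           C
  init          0.476       11.02     0.01197     0.04994
  Δ          0.004408   -0.008817   -0.008817   -0.004408
  eq           0.4804       11.01     0.00315     0.04554
  solve Keq expr → x = -0.004408; check Q = 1.1400e-04

x = -0.004408 M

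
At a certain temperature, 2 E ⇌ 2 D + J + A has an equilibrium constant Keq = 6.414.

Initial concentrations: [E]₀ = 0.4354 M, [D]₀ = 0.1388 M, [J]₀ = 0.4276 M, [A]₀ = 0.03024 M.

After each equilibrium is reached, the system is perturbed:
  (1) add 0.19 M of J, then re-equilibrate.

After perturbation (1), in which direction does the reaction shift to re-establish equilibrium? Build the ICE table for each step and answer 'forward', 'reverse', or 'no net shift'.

Direction: reverse

Q₀ = 0.001314 vs Keq = 6.414 ⇒ Q<K, forward
Step 1:
                  E         D         J         A
  init       0.4354    0.1388    0.4276   0.03024
  Δ          -0.364     0.364     0.182     0.182
  eq        0.07141    0.5028    0.6096    0.2122
  solve Keq expr → x = 0.182; check Q = 6.414
Then add 0.19 M of J.
Step 2:
                  E         D         J         A
  init      0.07141    0.5028    0.7996    0.2122
  Δ        0.008087 -0.008087 -0.004044 -0.004044
  eq         0.0795    0.4947    0.7956    0.2082
  solve Keq expr → x = -0.004044; check Q = 6.414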